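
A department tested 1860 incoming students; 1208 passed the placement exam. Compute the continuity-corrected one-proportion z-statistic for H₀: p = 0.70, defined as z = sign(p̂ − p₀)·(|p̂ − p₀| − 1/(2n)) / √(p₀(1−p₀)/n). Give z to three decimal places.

z = -4.731

The sample proportion is 1208/1860 = 0.64946. p̂ − p₀ = -0.050538.
1/(2n) = 0.000269.
Corrected numerator: |-0.050538| − 0.000269 = 0.050269.
Under H₀, SE = √(p₀(1−p₀)/n) = √(0.70·0.30/1860) = √0.000112903 = 0.010626.
z = −0.050269/0.010626 = -4.731.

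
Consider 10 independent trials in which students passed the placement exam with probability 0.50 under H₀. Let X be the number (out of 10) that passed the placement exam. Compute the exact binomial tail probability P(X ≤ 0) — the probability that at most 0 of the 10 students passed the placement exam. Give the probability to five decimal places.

P = 0.00098

X is binomial with n = 10 and p = 0.50.
P(X ≤ 0) = C(10,0)·0.50^0·0.50^10.
= 0.000977 = 0.00098.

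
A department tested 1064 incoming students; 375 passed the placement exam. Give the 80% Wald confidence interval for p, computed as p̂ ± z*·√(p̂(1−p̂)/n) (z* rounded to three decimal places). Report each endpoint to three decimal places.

The sample proportion is 375/1064 = 0.35244.
Standard error of p̂: √(0.228227/1064) = √0.000214499 = 0.014646.
For 80% confidence, z* = 1.282.
Margin of error: 1.282 × 0.014646 = 0.01878.
So the interval runs from 0.334 to 0.371.

(0.334, 0.371)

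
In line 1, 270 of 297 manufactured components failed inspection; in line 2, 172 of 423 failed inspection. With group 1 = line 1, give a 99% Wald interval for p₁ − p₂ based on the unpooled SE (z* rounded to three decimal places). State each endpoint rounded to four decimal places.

p̂₁ = 0.90909, p̂₂ = 0.40662, so the observed difference is 0.50247.
Unpooled SE = √(p̂₁(1−p̂₁)/n₁ + p̂₂(1−p̂₂)/n₂) = √(0.000278265 + 0.000570402) = 0.029132.
For 99% confidence, z* = 2.576. Margin = 2.576·0.029132 = 0.07504.
Interval: 0.50247 ± 0.07504 → (0.4274, 0.5775).

(0.4274, 0.5775)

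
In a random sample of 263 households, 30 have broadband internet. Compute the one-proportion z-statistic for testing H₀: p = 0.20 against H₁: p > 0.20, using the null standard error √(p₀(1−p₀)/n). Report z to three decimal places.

z = -3.484

p̂ = 30/263 = 0.11407.
Under H₀, SE = √(p₀(1−p₀)/n) = √(0.20·0.80/263) = √0.000608365 = 0.024665.
z = (p̂ − p₀)/SE = (0.11407 − 0.20)/0.024665 = -3.484.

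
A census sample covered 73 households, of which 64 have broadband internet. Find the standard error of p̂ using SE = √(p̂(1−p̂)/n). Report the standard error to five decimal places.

SE = 0.03848

Sample proportion p̂ = 64/73 = 0.87671.
p̂(1−p̂) = 0.87671·0.12329 = 0.108090.
SE = √(0.108090/73) = √0.001480685 = 0.03848.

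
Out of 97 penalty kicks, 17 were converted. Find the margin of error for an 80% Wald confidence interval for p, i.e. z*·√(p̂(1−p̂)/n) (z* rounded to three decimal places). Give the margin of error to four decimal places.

p̂ = 17/97 = 0.17526.
SE = √(p̂(1−p̂)/n) = √(0.144542/97) = 0.038602.
z* = 1.282 at the 80% level.
ME = 1.282·0.038602 = 0.0495.

ME = 0.0495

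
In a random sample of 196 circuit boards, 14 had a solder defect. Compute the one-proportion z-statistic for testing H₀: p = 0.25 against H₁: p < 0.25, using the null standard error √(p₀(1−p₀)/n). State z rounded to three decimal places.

The sample proportion is 14/196 = 0.07143.
Under H₀, SE = √(p₀(1−p₀)/n) = √(0.25·0.75/196) = √0.000956633 = 0.030929.
z = (0.07143 − 0.25)/0.030929 = -0.17857/0.030929 = -5.774.

z = -5.774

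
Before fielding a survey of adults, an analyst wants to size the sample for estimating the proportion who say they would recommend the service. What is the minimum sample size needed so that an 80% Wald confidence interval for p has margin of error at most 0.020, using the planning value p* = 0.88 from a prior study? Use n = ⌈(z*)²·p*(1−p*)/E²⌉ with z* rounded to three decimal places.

The 80% critical value is z* = 1.282.
p*(1−p*) = 0.88·0.12 = 0.1056.
(z*)²·p*(1−p*)/E² = 1.643524·0.1056/0.000400 = 433.890.
Rounding up, n = 434.

n = 434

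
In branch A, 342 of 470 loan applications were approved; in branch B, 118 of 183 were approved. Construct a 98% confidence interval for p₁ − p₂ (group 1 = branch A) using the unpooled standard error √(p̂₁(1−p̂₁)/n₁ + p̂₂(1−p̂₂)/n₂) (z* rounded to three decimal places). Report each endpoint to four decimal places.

p̂₁ = 0.72766, p̂₂ = 0.64481, so the observed difference is 0.08285.
Unpooled SE = √(p̂₁(1−p̂₁)/n₁ + p̂₂(1−p̂₂)/n₂) = √(0.000421641 + 0.001251532) = 0.040904.
z* = 2.326 at the 98% level. Margin of error = 0.09514.
CI: 0.08285 ± 0.09514 = (-0.0123, 0.1780).

(-0.0123, 0.1780)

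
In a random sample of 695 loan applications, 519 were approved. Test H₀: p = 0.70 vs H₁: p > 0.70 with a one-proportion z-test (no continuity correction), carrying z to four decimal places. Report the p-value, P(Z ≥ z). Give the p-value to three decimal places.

p-value = 0.004

Sample proportion p̂ = 519/695 = 0.74676.
Null standard error: √(0.70·0.30/695) = √0.000302158 = 0.017383.
z = (p̂ − p₀)/SE = (519/695 − 0.70)/0.017383 ≈ 2.6902.
From the standard normal, P(Z ≥ z) = 0.004.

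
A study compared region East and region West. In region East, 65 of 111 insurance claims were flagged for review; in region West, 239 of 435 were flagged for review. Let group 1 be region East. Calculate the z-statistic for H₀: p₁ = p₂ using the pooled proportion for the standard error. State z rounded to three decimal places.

Sample proportions: p̂₁ = 65/111 = 0.58559 and p̂₂ = 239/435 = 0.54943.
Pooled p̂ = (65+239)/(111+435) = 304/546 = 0.55678.
Pooled SE = √[0.2467764·0.01130786] ≈ 0.052825.
z = (p̂₁ − p̂₂)/SE = (0.58559 − 0.54943)/0.052825 = 0.03616/0.052825 = 0.685.

z = 0.685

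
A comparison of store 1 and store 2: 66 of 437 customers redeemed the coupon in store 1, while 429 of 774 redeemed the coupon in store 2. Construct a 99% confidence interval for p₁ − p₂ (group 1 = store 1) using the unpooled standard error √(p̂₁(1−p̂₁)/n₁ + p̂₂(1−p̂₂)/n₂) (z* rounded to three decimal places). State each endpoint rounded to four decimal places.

(-0.4670, -0.3395)

p̂₁ = 66/437 = 0.15103, p̂₂ = 429/774 = 0.55426; p̂₁ − p̂₂ = -0.40323.
Unpooled SE = √(p̂₁(1−p̂₁)/n₁ + p̂₂(1−p̂₂)/n₂) = √(0.000293409 + 0.000319193) = 0.024751.
The 99% critical value is z* = 2.576. Margin of error = 0.06376.
Interval: -0.40323 ± 0.06376 → (-0.4670, -0.3395).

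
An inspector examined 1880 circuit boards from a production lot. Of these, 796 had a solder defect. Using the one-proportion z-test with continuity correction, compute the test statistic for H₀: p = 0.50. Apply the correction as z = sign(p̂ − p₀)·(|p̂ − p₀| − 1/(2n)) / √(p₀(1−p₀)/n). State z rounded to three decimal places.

With x = 796 successes in n = 1880, p̂ = 0.42340. p̂ − p₀ = -0.076596.
1/(2n) = 0.000266.
Corrected numerator: |-0.076596| − 0.000266 = 0.076330.
Null standard error: √(0.50·0.50/1880) = √0.000132979 = 0.011532.
z = −0.076330/0.011532 = -6.619.

z = -6.619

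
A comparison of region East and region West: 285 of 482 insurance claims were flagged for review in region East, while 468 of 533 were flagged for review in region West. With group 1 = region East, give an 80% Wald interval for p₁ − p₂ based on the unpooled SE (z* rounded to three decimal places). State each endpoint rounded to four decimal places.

p̂₁ = 285/482 = 0.59129, p̂₂ = 468/533 = 0.87805; p̂₁ − p̂₂ = -0.28676.
Unpooled SE = √(p̂₁(1−p̂₁)/n₁ + p̂₂(1−p̂₂)/n₂) = √(0.000501383 + 0.000200899) = 0.026501.
z* = 1.282 at the 80% level. Margin of error = 0.03397.
Interval: -0.28676 ± 0.03397 → (-0.3207, -0.2528).

(-0.3207, -0.2528)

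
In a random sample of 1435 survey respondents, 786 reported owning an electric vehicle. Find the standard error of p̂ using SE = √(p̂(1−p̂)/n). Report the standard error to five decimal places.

With x = 786 successes in n = 1435, p̂ = 0.54774.
p̂(1−p̂) = 0.247721.
SE = √(0.247721/1435) = √0.000172628 = 0.01314.

SE = 0.01314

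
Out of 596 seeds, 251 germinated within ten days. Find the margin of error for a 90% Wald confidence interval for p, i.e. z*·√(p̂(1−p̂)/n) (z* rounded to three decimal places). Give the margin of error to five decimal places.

ME = 0.03327

p̂ = 251/596 = 0.42114.
Standard error of p̂: √(0.243781/596) = √0.000409029 = 0.020224.
For 90% confidence, z* = 1.645.
Margin of error = z*·SE = 1.645 × 0.020224 = 0.03327.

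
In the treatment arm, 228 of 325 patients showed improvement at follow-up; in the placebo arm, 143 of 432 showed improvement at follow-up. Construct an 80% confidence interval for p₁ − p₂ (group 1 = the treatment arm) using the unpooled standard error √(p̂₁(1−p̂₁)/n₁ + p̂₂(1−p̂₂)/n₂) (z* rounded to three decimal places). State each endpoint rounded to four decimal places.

p̂₁ = 228/325 = 0.70154, p̂₂ = 143/432 = 0.33102; p̂₁ − p̂₂ = 0.37052.
SE = √(0.000644253 + 0.000512605) = √0.001156858 = 0.034013.
For 80% confidence, z* = 1.282. Margin = 1.282·0.034013 = 0.04360.
Interval: 0.37052 ± 0.04360 → (0.3269, 0.4141).

(0.3269, 0.4141)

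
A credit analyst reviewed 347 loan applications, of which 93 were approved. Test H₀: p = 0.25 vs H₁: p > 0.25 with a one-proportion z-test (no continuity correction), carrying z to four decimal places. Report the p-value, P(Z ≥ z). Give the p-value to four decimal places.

The sample proportion is 93/347 = 0.26801.
Null standard error: √(0.25·0.75/347) = √0.000540346 = 0.023245.
z = (p̂ − p₀)/SE = (93/347 − 0.25)/0.023245 ≈ 0.7748.
From the standard normal, P(Z ≥ z) = 0.2192.

p-value = 0.2192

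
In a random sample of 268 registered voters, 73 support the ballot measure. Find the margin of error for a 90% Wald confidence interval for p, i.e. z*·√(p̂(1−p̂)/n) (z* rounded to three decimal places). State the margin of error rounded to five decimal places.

ME = 0.04473

p̂ = 73/268 = 0.27239.
SE = √(p̂(1−p̂)/n) = √(0.198193/268) = 0.027194.
For 90% confidence, z* = 1.645.
So ME = 0.04473.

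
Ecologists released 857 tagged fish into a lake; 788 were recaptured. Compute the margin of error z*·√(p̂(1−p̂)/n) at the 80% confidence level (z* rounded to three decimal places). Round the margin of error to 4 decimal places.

ME = 0.0119

With x = 788 successes in n = 857, p̂ = 0.91949.
SE(p̂) = √(0.91949·0.08051/857) = 0.009294.
For 80% confidence, z* = 1.282.
Margin of error = z*·SE = 1.282 × 0.009294 = 0.0119.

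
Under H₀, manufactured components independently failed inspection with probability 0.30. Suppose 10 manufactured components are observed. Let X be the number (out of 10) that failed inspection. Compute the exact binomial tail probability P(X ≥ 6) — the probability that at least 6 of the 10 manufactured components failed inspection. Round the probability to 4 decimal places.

X is binomial with n = 10 and p = 0.30.
P(X ≥ 6) = Σ_{j=6}^{10} C(10,j)·0.30^j·0.70^{10−j}.
= 0.036757 + 0.009002 + 0.001447 + 0.000138 + 0.000006 = 0.0473.

P = 0.0473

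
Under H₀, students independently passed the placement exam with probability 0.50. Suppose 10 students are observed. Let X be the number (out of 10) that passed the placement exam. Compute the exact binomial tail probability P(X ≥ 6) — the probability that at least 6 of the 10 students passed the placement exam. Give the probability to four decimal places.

X is binomial with n = 10 and p = 0.50.
P(X ≥ 6) = Σ_{j=6}^{10} C(10,j)·0.50^j·0.50^{10−j}.
= 0.205078 + 0.117188 + 0.043945 + 0.009766 + 0.000977 = 0.3770.

P = 0.3770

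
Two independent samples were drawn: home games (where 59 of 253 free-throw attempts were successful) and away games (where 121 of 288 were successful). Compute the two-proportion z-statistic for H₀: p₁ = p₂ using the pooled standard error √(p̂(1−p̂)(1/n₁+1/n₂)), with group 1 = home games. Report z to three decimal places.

z = -4.604

p̂₁ = 59/253 = 0.23320, p̂₂ = 121/288 = 0.42014.
Pooling: p̂ = 180/541 = 0.33272.
Pooled SE = √[0.2220165·0.00742479] ≈ 0.040601.
z = (p̂₁ − p̂₂)/SE = (0.23320 − 0.42014)/0.040601 = -0.18694/0.040601 = -4.604.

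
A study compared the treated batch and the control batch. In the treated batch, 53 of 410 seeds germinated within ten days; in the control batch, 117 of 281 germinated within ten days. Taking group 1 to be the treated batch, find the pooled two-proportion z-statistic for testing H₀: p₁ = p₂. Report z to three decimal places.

p̂₁ = 53/410 = 0.12927, p̂₂ = 117/281 = 0.41637.
Pooling: p̂ = 170/691 = 0.24602.
Pooled SE = √[0.1854943·0.00599774] ≈ 0.033355.
z = (p̂₁ − p̂₂)/SE = (0.12927 − 0.41637)/0.033355 = -0.28710/0.033355 = -8.607.

z = -8.607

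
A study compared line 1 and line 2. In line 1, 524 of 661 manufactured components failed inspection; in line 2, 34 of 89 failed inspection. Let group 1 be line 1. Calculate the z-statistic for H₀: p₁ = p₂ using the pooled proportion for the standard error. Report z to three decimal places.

z = 8.335

p̂₁ = 524/661 = 0.79274, p̂₂ = 34/89 = 0.38202.
Pooling: p̂ = 558/750 = 0.74400.
SE = √[p̂(1−p̂)(1/n₁+1/n₂)] = √[0.74400·0.25600·(1/661+1/89)] ≈ 0.049277.
z = 0.41072/0.049277 = 8.335.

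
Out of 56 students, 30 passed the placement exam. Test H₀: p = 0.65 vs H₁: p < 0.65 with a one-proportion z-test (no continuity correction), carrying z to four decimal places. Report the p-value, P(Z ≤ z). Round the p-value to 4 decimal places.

The sample proportion is 30/56 = 0.53571.
Under H₀, SE = √(p₀(1−p₀)/n) = √(0.65·0.35/56) = √0.004062500 = 0.063738.
z = (p̂ − p₀)/SE = (30/56 − 0.65)/0.063738 ≈ -1.7931.
p-value = P(Z ≤ z) with z = -1.7931 → 0.0365.

p-value = 0.0365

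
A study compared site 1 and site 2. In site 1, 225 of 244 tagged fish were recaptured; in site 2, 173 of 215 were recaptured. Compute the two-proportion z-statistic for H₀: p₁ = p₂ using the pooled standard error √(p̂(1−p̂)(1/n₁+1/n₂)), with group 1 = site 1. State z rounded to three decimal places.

z = 3.700

Sample proportions: p̂₁ = 225/244 = 0.92213 and p̂₂ = 173/215 = 0.80465.
Pooled p̂ = (225+173)/(244+215) = 398/459 = 0.86710.
Pooled SE = √[0.1152358·0.00874952] ≈ 0.031753.
z = 0.11748/0.031753 = 3.700.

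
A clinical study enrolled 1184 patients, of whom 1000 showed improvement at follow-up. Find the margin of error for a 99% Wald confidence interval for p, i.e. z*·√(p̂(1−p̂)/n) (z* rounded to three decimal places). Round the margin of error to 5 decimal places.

ME = 0.02712

Sample proportion p̂ = 1000/1184 = 0.84459.
SE(p̂) = √(0.84459·0.15541/1184) = 0.010529.
z* = 2.576 at the 99% level.
Margin of error = z*·SE = 2.576 × 0.010529 = 0.02712.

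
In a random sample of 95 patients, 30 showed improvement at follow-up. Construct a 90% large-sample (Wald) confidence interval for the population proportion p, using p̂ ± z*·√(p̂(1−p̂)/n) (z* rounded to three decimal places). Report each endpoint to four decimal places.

p̂ = 30/95 = 0.31579.
Standard error of p̂: √(0.216066/95) = √0.002274384 = 0.047691.
The 90% critical value is z* = 1.645.
Margin = 1.645·0.047691 = 0.07845.
Interval: 0.31579 ± 0.07845 → (0.2373, 0.3942).

(0.2373, 0.3942)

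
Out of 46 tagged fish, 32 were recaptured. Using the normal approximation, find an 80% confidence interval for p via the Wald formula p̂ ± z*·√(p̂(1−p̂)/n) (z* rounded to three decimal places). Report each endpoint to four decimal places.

The sample proportion is 32/46 = 0.69565.
SE = √(p̂(1−p̂)/n) = √(0.211720/46) = 0.067843.
z* = 1.282 at the 80% level.
Margin = 1.282·0.067843 = 0.08697.
Interval: 0.69565 ± 0.08697 → (0.6087, 0.7826).

(0.6087, 0.7826)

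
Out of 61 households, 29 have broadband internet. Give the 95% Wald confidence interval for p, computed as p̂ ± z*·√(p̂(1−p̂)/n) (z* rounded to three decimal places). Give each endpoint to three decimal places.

p̂ = 29/61 = 0.47541.
Standard error of p̂: √(0.249395/61) = √0.004088448 = 0.063941.
The 95% critical value is z* = 1.960.
Margin of error: 1.960 × 0.063941 = 0.12532.
So the interval runs from 0.350 to 0.601.

(0.350, 0.601)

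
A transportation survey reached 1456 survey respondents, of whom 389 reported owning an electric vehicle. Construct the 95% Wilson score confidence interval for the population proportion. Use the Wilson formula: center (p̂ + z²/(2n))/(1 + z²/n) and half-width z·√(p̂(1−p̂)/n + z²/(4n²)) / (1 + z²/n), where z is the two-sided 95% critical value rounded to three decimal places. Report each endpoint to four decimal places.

Here p̂ = 389/1456 = 0.26717 and z = 1.960 (z² = 3.841600).
Denominator 1 + z²/n = 1 + 3.841600/1456 = 1.002638.
Adjusted center: (0.26717 + z²/(2n))/1.002638 = 0.26778.
Radicand: p̂(1−p̂)/n + z²/(4n²) = 0.000134471 + 0.000000453 = 0.000134924.
Half-width = 1.960·√0.000134924/1.002638 = 0.02271.
CI: 0.26778 ± 0.02271 = (0.2451, 0.2905).

(0.2451, 0.2905)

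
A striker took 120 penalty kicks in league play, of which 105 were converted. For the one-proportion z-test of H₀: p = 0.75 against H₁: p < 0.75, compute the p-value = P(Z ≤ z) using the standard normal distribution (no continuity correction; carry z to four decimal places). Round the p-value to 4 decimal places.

p-value = 0.9992

Sample proportion p̂ = 105/120 = 0.87500.
Under H₀, SE = √(p₀(1−p₀)/n) = √(0.75·0.25/120) = √0.001562500 = 0.039528.
Test statistic (full precision, shown to 4 dp): z = (105/120 − 0.75)/SE₀ ≈ 3.1623.
p-value = P(Z ≤ z) with z = 3.1623 → 0.9992.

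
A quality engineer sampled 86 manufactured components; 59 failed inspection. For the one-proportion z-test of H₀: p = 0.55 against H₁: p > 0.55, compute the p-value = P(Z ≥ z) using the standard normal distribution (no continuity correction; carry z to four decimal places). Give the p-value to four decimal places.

Sample proportion p̂ = 59/86 = 0.68605.
SE₀ = √(0.55·0.45/86) = 0.053646.
Test statistic (full precision, shown to 4 dp): z = (59/86 − 0.55)/SE₀ ≈ 2.5360.
p-value = P(Z ≥ z) with z = 2.5360 → 0.0056.

p-value = 0.0056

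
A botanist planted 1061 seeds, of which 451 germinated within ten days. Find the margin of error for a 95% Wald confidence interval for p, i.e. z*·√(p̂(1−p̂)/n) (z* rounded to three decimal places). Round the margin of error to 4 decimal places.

ME = 0.0297

Sample proportion p̂ = 451/1061 = 0.42507.
Standard error of p̂: √(0.244386/1061) = √0.000230335 = 0.015177.
z* = 1.960 at the 95% level.
So ME = 0.0297.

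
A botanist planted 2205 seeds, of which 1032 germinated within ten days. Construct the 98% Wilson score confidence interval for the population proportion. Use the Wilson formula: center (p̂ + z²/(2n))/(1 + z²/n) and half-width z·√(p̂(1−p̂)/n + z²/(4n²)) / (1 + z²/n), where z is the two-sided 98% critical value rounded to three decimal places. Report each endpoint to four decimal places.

Here p̂ = 1032/2205 = 0.46803 and z = 2.326 (z² = 5.410276).
Denominator 1 + z²/n = 1 + 5.410276/2205 = 1.002454.
Adjusted center: (0.46803 + z²/(2n))/1.002454 = 0.46811.
Radicand: p̂(1−p̂)/n + z²/(4n²) = 0.000112915 + 0.000000278 = 0.000113193.
Half-width = z·√(radicand)/denom = 2.326·0.010639/1.002454 = 0.02469.
CI: 0.46811 ± 0.02469 = (0.4434, 0.4928).

(0.4434, 0.4928)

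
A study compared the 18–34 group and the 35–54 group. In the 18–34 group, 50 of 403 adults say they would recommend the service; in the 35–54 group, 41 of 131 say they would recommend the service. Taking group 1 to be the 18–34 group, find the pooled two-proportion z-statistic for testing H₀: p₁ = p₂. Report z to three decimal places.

z = -4.996

p̂₁ = 50/403 = 0.12407, p̂₂ = 41/131 = 0.31298.
Pooled p̂ = (50+41)/(403+131) = 91/534 = 0.17041.
Pooled SE = √[0.1413717·0.01011498] ≈ 0.037815.
z = (p̂₁ − p̂₂)/SE = (0.12407 − 0.31298)/0.037815 = -0.18891/0.037815 = -4.996.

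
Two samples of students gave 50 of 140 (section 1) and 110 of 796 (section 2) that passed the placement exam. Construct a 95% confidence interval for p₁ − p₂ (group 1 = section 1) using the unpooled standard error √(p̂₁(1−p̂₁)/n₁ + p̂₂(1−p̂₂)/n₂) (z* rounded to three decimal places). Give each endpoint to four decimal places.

p̂₁ = 50/140 = 0.35714, p̂₂ = 110/796 = 0.13819; p̂₁ − p̂₂ = 0.21895.
SE = √(0.001639942 + 0.000149616) = √0.001789558 = 0.042303.
For 95% confidence, z* = 1.960. Margin of error = 0.08291.
Interval: 0.21895 ± 0.08291 → (0.1360, 0.3019).

(0.1360, 0.3019)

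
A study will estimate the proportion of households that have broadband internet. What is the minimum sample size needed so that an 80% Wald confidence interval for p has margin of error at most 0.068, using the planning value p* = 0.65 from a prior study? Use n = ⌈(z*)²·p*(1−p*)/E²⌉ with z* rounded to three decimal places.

The 80% critical value is z* = 1.282.
p*(1−p*) = 0.65·0.35 = 0.2275.
(z*)²·p*(1−p*)/E² = 1.643524·0.2275/0.004624 = 80.861.
Rounding up, n = 81.

n = 81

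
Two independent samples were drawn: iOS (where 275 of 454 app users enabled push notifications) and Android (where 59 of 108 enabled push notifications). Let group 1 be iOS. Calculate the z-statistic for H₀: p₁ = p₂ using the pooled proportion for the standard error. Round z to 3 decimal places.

Sample proportions: p̂₁ = 275/454 = 0.60573 and p̂₂ = 59/108 = 0.54630.
Pooling: p̂ = 334/562 = 0.59431.
SE = √[p̂(1−p̂)(1/n₁+1/n₂)] = √[0.59431·0.40569·(1/454+1/108)] ≈ 0.052569.
z = 0.05943/0.052569 = 1.131.

z = 1.131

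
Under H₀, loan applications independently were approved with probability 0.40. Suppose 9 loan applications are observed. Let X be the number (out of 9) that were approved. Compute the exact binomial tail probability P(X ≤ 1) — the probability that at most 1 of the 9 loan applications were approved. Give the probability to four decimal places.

P = 0.0705

X is binomial with n = 9 and p = 0.40.
P(X ≤ 1) = C(9,0)·0.40^0·0.60^9 + C(9,1)·0.40^1·0.60^8.
= 0.010078 + 0.060466 = 0.0705.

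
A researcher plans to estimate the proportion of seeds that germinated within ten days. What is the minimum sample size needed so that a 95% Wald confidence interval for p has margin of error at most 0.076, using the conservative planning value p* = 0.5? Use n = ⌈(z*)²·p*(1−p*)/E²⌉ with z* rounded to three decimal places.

The 95% critical value is z* = 1.960.
p*(1−p*) = 0.2500.
(z*)²·p*(1−p*)/E² = 3.841600·0.2500/0.005776 = 166.274.
Rounding up, n = 167.

n = 167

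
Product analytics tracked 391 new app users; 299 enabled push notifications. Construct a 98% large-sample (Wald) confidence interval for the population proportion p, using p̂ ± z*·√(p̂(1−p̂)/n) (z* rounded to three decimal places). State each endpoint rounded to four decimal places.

Sample proportion p̂ = 299/391 = 0.76471.
SE = √(p̂(1−p̂)/n) = √(0.179931/391) = 0.021452.
The 98% critical value is z* = 2.326.
Margin of error: 2.326 × 0.021452 = 0.04990.
CI: 0.76471 ± 0.04990 = (0.7148, 0.8146).

(0.7148, 0.8146)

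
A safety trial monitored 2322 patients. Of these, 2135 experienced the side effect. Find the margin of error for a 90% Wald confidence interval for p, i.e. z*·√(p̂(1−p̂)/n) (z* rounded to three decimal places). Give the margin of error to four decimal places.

p̂ = 2135/2322 = 0.91947.
Standard error of p̂: √(0.074048/2322) = √0.000031890 = 0.005647.
For 90% confidence, z* = 1.645.
Margin of error = z*·SE = 1.645 × 0.005647 = 0.0093.

ME = 0.0093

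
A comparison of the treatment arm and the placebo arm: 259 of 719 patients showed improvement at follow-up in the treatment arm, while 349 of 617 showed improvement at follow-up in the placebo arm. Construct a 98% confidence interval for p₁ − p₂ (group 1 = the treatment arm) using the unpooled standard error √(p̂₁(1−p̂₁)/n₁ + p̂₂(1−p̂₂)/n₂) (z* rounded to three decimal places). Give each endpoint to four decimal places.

(-0.2678, -0.1431)

p̂₁ = 0.36022, p̂₂ = 0.56564, so the observed difference is -0.20542.
SE = √(0.000320532 + 0.000398203) = √0.000718735 = 0.026809.
The 98% critical value is z* = 2.326. Margin = 2.326·0.026809 = 0.06236.
So the interval runs from -0.2678 to -0.1431.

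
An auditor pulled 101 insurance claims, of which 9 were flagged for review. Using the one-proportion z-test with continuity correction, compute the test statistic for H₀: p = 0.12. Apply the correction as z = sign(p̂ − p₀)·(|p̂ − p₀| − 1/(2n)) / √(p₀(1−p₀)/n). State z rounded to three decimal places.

Sample proportion p̂ = 9/101 = 0.08911. p̂ − p₀ = -0.030891.
Continuity correction 1/(2n) = 1/202 = 0.004950.
Corrected numerator: |-0.030891| − 0.004950 = 0.025941.
Null standard error: √(0.12·0.88/101) = √0.001045545 = 0.032335.
z = −0.025941/0.032335 = -0.802.

z = -0.802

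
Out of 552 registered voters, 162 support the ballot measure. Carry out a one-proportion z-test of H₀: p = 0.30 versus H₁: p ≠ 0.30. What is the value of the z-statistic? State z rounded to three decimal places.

p̂ = 162/552 = 0.29348.
Null standard error: √(0.30·0.70/552) = √0.000380435 = 0.019505.
z = (p̂ − p₀)/SE = (0.29348 − 0.30)/0.019505 = -0.334.

z = -0.334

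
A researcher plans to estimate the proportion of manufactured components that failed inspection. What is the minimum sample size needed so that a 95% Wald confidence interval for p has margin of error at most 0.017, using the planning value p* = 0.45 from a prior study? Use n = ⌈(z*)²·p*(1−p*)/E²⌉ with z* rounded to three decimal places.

n = 3290

For 95% confidence, z* = 1.960.
p*(1−p*) = 0.2475.
(z*)²·p*(1−p*)/E² = 3.841600·0.2475/0.000289 = 3289.952.
Rounding up, n = 3290.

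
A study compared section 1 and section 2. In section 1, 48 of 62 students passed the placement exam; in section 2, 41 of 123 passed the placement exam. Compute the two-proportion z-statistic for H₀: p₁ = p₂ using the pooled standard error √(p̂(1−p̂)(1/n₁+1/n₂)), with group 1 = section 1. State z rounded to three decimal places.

z = 5.665

Sample proportions: p̂₁ = 48/62 = 0.77419 and p̂₂ = 41/123 = 0.33333.
Pooling: p̂ = 89/185 = 0.48108.
SE = √[p̂(1−p̂)(1/n₁+1/n₂)] = √[0.48108·0.51892·(1/62+1/123)] ≈ 0.077821.
z = (p̂₁ − p̂₂)/SE = (0.77419 − 0.33333)/0.077821 = 0.44086/0.077821 = 5.665.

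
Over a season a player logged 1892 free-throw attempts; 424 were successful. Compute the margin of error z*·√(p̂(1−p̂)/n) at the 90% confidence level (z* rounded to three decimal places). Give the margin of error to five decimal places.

ME = 0.01577

With x = 424 successes in n = 1892, p̂ = 0.22410.
SE(p̂) = √(0.22410·0.77590/1892) = 0.009587.
z* = 1.645 at the 90% level.
ME = 1.645·0.009587 = 0.01577.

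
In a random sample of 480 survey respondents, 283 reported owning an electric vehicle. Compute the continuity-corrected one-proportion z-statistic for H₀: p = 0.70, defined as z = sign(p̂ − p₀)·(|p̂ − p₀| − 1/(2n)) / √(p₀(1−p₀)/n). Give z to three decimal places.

The sample proportion is 283/480 = 0.58958. p̂ − p₀ = -0.110417.
Continuity correction 1/(2n) = 1/960 = 0.001042.
Corrected numerator: |-0.110417| − 0.001042 = 0.109375.
Null standard error: √(0.70·0.30/480) = √0.000437500 = 0.020917.
z = −0.109375/0.020917 = -5.229.

z = -5.229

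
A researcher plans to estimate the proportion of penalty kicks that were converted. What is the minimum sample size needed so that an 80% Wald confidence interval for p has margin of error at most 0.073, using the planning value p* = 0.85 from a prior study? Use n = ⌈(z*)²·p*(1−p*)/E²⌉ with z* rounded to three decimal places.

z* = 1.282 at the 80% level.
p*(1−p*) = 0.85·0.15 = 0.1275.
(z*)²·p*(1−p*)/E² = 1.643524·0.1275/0.005329 = 39.322.
⌈39.322⌉ = 40.

n = 40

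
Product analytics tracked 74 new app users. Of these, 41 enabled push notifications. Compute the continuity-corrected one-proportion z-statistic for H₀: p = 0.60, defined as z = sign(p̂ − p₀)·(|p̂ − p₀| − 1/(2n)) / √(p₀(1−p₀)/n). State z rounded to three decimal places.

z = -0.688

The sample proportion is 41/74 = 0.55405. p̂ − p₀ = -0.045946.
1/(2n) = 0.006757.
Corrected numerator: |-0.045946| − 0.006757 = 0.039189.
SE₀ = √(0.60·0.40/74) = 0.056949.
z = −0.039189/0.056949 = -0.688.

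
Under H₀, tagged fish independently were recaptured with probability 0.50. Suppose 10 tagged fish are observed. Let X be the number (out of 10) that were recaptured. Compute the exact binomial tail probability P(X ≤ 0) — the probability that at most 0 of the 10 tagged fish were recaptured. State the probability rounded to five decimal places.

X ~ Binomial(n=10, p=0.50).
P(X ≤ 0) = C(10,0)·0.50^0·0.50^10.
= 0.000977 = 0.00098.

P = 0.00098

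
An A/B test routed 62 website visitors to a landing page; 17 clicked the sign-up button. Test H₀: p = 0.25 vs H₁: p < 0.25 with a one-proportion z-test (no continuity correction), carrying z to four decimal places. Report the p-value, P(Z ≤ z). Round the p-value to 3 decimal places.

Sample proportion p̂ = 17/62 = 0.27419.
Null standard error: √(0.25·0.75/62) = √0.003024194 = 0.054993.
Test statistic (full precision, shown to 4 dp): z = (17/62 − 0.25)/SE₀ ≈ 0.4399.
From the standard normal, P(Z ≤ z) = 0.670.

p-value = 0.670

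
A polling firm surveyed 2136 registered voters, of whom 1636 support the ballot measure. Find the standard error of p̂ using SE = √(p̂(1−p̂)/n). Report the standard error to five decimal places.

The sample proportion is 1636/2136 = 0.76592.
p̂(1−p̂) = 0.179287.
Dividing by n and taking the root: √0.000083936 = 0.00916.

SE = 0.00916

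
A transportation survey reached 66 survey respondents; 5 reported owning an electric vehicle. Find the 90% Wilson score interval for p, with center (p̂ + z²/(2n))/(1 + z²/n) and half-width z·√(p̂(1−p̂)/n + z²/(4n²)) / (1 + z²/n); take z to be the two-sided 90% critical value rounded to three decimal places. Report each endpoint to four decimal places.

(0.0374, 0.1476)

Here p̂ = 5/66 = 0.07576 and z = 1.645 (z² = 2.706025).
Denominator 1 + z²/n = 1 + 2.706025/66 = 1.041000.
Adjusted center: (0.07576 + z²/(2n))/1.041000 = 0.09247.
Radicand: p̂(1−p̂)/n + z²/(4n²) = 0.001060884 + 0.000155304 = 0.001216188.
Half-width = 1.645·√0.001216188/1.041000 = 0.05511.
CI: 0.09247 ± 0.05511 = (0.0374, 0.1476).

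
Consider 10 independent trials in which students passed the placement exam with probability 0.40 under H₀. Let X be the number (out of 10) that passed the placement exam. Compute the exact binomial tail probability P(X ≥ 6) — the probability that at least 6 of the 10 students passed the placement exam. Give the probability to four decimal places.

X is binomial with n = 10 and p = 0.40.
P(X ≥ 6) = Σ_{j=6}^{10} C(10,j)·0.40^j·0.60^{10−j}.
= 0.111477 + 0.042467 + 0.010617 + 0.001573 + 0.000105 = 0.1662.

P = 0.1662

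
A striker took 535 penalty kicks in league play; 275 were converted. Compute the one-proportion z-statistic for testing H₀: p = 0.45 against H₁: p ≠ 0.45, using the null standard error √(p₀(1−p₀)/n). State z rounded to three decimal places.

z = 2.976

With x = 275 successes in n = 535, p̂ = 0.51402.
Null standard error: √(0.45·0.55/535) = √0.000462617 = 0.021509.
z = (p̂ − p₀)/SE = (0.51402 − 0.45)/0.021509 = 2.976.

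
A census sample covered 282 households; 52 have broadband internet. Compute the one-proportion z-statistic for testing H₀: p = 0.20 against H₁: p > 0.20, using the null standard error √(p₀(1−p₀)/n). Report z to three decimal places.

z = -0.655

Sample proportion p̂ = 52/282 = 0.18440.
Under H₀, SE = √(p₀(1−p₀)/n) = √(0.20·0.80/282) = √0.000567376 = 0.023820.
z = (0.18440 − 0.20)/0.023820 = -0.01560/0.023820 = -0.655.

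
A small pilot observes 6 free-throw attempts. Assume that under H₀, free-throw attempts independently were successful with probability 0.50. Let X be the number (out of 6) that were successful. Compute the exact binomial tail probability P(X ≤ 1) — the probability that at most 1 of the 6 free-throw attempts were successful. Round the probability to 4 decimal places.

P = 0.1094

X ~ Binomial(n=6, p=0.50).
P(X ≤ 1) = C(6,0)·0.50^0·0.50^6 + C(6,1)·0.50^1·0.50^5.
= 0.015625 + 0.093750 = 0.1094.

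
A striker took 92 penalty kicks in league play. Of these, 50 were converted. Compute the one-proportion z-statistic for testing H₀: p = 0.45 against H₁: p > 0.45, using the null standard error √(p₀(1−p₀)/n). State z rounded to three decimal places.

z = 1.802

Sample proportion p̂ = 50/92 = 0.54348.
SE₀ = √(0.45·0.55/92) = 0.051867.
z = (p̂ − p₀)/SE = (0.54348 − 0.45)/0.051867 = 1.802.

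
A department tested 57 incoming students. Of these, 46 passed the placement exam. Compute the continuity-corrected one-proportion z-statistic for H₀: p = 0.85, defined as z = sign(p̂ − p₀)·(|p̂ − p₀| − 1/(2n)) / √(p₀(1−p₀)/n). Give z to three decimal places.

z = -0.723

Sample proportion p̂ = 46/57 = 0.80702. p̂ − p₀ = -0.042982.
Continuity correction 1/(2n) = 1/114 = 0.008772.
Corrected numerator: |-0.042982| − 0.008772 = 0.034210.
Under H₀, SE = √(p₀(1−p₀)/n) = √(0.85·0.15/57) = √0.002236842 = 0.047295.
z = (−)0.034210/0.047295 = -0.723.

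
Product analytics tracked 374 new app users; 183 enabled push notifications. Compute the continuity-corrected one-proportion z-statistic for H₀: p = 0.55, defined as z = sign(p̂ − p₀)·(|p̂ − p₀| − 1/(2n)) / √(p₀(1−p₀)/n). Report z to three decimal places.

With x = 183 successes in n = 374, p̂ = 0.48930. p̂ − p₀ = -0.060695.
1/(2n) = 0.001337.
Corrected numerator: |-0.060695| − 0.001337 = 0.059358.
Under H₀, SE = √(p₀(1−p₀)/n) = √(0.55·0.45/374) = √0.000661765 = 0.025725.
z = −0.059358/0.025725 = -2.307.

z = -2.307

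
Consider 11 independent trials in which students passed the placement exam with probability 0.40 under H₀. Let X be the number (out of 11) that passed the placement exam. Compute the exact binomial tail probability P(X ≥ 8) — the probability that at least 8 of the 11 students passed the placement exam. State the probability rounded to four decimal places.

X ~ Binomial(n=11, p=0.40).
P(X ≥ 8) = C(11,8)·0.40^8·0.60^3 + C(11,9)·0.40^9·0.60^2 + C(11,10)·0.40^10·0.60^1 + C(11,11)·0.40^11·0.60^0.
= 0.023357 + 0.005190 + 0.000692 + 0.000042 = 0.0293.

P = 0.0293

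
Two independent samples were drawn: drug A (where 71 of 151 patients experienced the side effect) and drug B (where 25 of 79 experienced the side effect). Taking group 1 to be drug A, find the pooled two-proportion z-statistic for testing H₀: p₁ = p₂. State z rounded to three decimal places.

p̂₁ = 71/151 = 0.47020, p̂₂ = 25/79 = 0.31646.
Pooling: p̂ = 96/230 = 0.41739.
Pooled SE = √[0.2431758·0.01928074] ≈ 0.068473.
z = (p̂₁ − p̂₂)/SE = (0.47020 − 0.31646)/0.068473 = 0.15374/0.068473 = 2.245.

z = 2.245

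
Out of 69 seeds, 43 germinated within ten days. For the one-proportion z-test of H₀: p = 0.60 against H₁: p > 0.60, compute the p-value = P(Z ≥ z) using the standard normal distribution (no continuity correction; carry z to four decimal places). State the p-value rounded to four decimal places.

p-value = 0.3471

Sample proportion p̂ = 43/69 = 0.62319.
Null standard error: √(0.60·0.40/69) = √0.003478261 = 0.058977.
Test statistic (full precision, shown to 4 dp): z = (43/69 − 0.60)/SE₀ ≈ 0.3932.
p-value = P(Z ≥ z) with z = 0.3932 → 0.3471.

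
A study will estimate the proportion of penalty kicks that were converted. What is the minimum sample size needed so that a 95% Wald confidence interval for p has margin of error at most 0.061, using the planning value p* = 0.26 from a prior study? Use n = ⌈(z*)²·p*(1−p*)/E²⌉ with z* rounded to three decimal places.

n = 199

For 95% confidence, z* = 1.960.
p*(1−p*) = 0.1924.
Required n before rounding: 3.841600 × 0.1924 / 0.061² = 198.636.
⌈198.636⌉ = 199.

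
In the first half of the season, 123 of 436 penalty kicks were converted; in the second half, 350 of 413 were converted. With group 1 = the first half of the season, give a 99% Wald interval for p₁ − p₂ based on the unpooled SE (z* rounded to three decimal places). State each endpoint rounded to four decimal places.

p̂₁ = 123/436 = 0.28211, p̂₂ = 350/413 = 0.84746; p̂₁ − p̂₂ = -0.56535.
SE = √(0.000464505 + 0.000313010) = √0.000777515 = 0.027884.
z* = 2.576 at the 99% level. Margin of error = 0.07183.
Interval: -0.56535 ± 0.07183 → (-0.6372, -0.4935).

(-0.6372, -0.4935)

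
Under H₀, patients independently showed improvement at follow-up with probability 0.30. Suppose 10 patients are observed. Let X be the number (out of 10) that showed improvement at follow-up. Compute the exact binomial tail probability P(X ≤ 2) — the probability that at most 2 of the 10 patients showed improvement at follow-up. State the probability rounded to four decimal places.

P = 0.3828

X ~ Binomial(n=10, p=0.30).
P(X ≤ 2) = C(10,0)·0.30^0·0.70^10 + C(10,1)·0.30^1·0.70^9 + C(10,2)·0.30^2·0.70^8.
= 0.028248 + 0.121061 + 0.233474 = 0.3828.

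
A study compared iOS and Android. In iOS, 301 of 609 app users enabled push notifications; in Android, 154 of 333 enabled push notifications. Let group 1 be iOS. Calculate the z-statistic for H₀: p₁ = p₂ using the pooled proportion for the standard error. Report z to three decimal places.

z = 0.933

Sample proportions: p̂₁ = 301/609 = 0.49425 and p̂₂ = 154/333 = 0.46246.
Pooled p̂ = (301+154)/(609+333) = 455/942 = 0.48301.
Pooled SE = √[0.2497115·0.00464504] ≈ 0.034058.
z = 0.03179/0.034058 = 0.933.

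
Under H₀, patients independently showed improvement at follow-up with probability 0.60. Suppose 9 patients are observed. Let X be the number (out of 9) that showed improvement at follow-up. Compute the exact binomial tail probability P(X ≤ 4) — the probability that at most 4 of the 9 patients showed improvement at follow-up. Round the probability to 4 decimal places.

P = 0.2666

X ~ Binomial(n=9, p=0.60).
P(X ≤ 4) = Σ_{j=0}^{4} C(9,j)·0.60^j·0.40^{9−j}.
= 0.000262 + 0.003539 + 0.021234 + 0.074318 + 0.167215 = 0.2666.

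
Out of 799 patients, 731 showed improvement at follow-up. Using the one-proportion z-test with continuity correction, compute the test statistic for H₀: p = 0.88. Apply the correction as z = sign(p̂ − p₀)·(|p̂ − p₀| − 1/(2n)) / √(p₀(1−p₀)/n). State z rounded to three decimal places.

p̂ = 731/799 = 0.91489. p̂ − p₀ = 0.034894.
Continuity correction 1/(2n) = 1/1598 = 0.000626.
Corrected numerator: |0.034894| − 0.000626 = 0.034268.
SE₀ = √(0.88·0.12/799) = 0.011496.
z = (+)0.034268/0.011496 = 2.981.

z = 2.981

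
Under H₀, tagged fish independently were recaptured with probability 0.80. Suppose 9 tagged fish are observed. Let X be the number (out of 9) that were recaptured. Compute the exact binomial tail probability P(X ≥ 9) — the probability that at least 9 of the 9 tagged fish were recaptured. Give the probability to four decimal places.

P = 0.1342

X ~ Binomial(n=9, p=0.80).
P(X ≥ 9) = C(9,9)·0.80^9·0.20^0.
= 0.134218 = 0.1342.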